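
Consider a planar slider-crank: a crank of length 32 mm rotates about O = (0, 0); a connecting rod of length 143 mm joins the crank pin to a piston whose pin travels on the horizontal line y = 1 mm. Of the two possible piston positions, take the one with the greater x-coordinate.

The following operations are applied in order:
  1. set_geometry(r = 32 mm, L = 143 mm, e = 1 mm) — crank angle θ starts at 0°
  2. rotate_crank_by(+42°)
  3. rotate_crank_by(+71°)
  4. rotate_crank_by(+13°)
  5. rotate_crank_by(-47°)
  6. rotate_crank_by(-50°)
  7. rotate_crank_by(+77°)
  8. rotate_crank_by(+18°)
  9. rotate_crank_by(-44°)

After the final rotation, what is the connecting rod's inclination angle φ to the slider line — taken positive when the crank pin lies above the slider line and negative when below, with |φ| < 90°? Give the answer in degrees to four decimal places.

12.3207

set_geometry: r = 32 mm, L = 143 mm, e = 1 mm; θ ← 0°
rotate_crank_by(+42°): θ ← 0° +42° = 42°
rotate_crank_by(+71°): θ ← 42° +71° = 113°
rotate_crank_by(+13°): θ ← 113° +13° = 126°
rotate_crank_by(-47°): θ ← 126° -47° = 79°
rotate_crank_by(-50°): θ ← 79° -50° = 29°
rotate_crank_by(+77°): θ ← 29° +77° = 106°
rotate_crank_by(+18°): θ ← 106° +18° = 124°
rotate_crank_by(-44°): θ ← 124° -44° = 80°
crank pin P = (r cos θ, r sin θ) = (5.556742, 31.513848)
h = r sin θ − e = 31.513848 − 1 = 30.513848
sin φ = h / L = 30.513848 / 143 = 0.21338355
φ = arcsin(0.21338355) = 12.320711°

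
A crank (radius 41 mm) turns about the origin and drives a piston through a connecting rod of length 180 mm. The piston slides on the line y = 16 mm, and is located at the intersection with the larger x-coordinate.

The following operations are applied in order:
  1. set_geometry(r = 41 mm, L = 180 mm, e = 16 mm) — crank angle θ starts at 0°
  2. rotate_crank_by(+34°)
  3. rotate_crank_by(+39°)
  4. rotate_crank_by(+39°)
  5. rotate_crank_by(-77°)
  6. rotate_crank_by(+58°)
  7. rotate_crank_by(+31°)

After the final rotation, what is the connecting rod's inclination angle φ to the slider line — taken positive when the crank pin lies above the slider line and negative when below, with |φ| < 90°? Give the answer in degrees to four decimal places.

set_geometry: r = 41 mm, L = 180 mm, e = 16 mm; θ ← 0°
rotate_crank_by(+34°): θ ← 0° +34° = 34°
rotate_crank_by(+39°): θ ← 34° +39° = 73°
rotate_crank_by(+39°): θ ← 73° +39° = 112°
rotate_crank_by(-77°): θ ← 112° -77° = 35°
rotate_crank_by(+58°): θ ← 35° +58° = 93°
rotate_crank_by(+31°): θ ← 93° +31° = 124°
crank pin P = (r cos θ, r sin θ) = (-22.926909, 33.990540)
h = r sin θ − e = 33.990540 − 16 = 17.990540
sin φ = h / L = 17.990540 / 180 = 0.09994745
φ = arcsin(0.09994745) = 5.736144°

5.7361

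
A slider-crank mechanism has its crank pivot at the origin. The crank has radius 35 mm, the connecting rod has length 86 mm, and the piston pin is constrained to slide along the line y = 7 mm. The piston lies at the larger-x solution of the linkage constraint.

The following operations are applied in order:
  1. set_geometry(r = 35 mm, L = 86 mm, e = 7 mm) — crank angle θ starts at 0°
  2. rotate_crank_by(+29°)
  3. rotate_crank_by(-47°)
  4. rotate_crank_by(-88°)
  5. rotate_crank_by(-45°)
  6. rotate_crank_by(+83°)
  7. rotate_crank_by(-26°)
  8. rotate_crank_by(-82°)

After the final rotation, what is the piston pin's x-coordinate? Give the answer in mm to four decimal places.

50.5654

set_geometry: r = 35 mm, L = 86 mm, e = 7 mm; θ ← 0°
rotate_crank_by(+29°): θ ← 0° +29° = 29°
rotate_crank_by(-47°): θ ← 29° -47° = -18°
rotate_crank_by(-88°): θ ← -18° -88° = -106°
rotate_crank_by(-45°): θ ← -106° -45° = -151°
rotate_crank_by(+83°): θ ← -151° +83° = -68°
rotate_crank_by(-26°): θ ← -68° -26° = -94°
rotate_crank_by(-82°): θ ← -94° -82° = -176°
crank pin P = (r cos θ, r sin θ) = (-34.914742, -2.441477)
h = r sin θ − e = -2.441477 − 7 = -9.441477
x = r cos θ + √(L² − h²) = -34.914742 + √(7396.0 − 89.1415) = -34.914742 + 85.480164 = 50.565423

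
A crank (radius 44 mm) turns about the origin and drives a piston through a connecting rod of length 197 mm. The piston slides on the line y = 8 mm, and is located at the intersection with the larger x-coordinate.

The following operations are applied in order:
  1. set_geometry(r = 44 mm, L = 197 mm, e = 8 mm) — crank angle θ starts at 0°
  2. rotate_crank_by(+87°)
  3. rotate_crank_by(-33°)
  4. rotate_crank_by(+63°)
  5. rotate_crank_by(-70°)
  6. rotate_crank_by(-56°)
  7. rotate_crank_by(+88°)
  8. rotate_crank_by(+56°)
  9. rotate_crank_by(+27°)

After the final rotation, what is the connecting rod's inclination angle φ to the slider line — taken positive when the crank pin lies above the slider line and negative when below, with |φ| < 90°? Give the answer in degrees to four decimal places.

1.6280

set_geometry: r = 44 mm, L = 197 mm, e = 8 mm; θ ← 0°
rotate_crank_by(+87°): θ ← 0° +87° = 87°
rotate_crank_by(-33°): θ ← 87° -33° = 54°
rotate_crank_by(+63°): θ ← 54° +63° = 117°
rotate_crank_by(-70°): θ ← 117° -70° = 47°
rotate_crank_by(-56°): θ ← 47° -56° = -9°
rotate_crank_by(+88°): θ ← -9° +88° = 79°
rotate_crank_by(+56°): θ ← 79° +56° = 135°
rotate_crank_by(+27°): θ ← 135° +27° = 162°
crank pin P = (r cos θ, r sin θ) = (-41.846487, 13.596748)
h = r sin θ − e = 13.596748 − 8 = 5.596748
sin φ = h / L = 5.596748 / 197 = 0.02840989
φ = arcsin(0.02840989) = 1.627986°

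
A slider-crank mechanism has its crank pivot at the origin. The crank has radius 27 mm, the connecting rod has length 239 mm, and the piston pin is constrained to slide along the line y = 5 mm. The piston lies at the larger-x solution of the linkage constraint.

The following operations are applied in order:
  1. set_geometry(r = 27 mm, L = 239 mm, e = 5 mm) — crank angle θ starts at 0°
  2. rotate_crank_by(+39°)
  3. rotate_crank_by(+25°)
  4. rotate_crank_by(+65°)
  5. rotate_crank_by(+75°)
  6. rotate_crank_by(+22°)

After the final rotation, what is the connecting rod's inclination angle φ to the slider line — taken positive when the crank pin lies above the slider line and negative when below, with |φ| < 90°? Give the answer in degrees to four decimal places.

set_geometry: r = 27 mm, L = 239 mm, e = 5 mm; θ ← 0°
rotate_crank_by(+39°): θ ← 0° +39° = 39°
rotate_crank_by(+25°): θ ← 39° +25° = 64°
rotate_crank_by(+65°): θ ← 64° +65° = 129°
rotate_crank_by(+75°): θ ← 129° +75° = 204°
rotate_crank_by(+22°): θ ← 204° +22° = 226°
crank pin P = (r cos θ, r sin θ) = (-18.755776, -19.422175)
h = r sin θ − e = -19.422175 − 5 = -24.422175
sin φ = h / L = -24.422175 / 239 = -0.10218483
φ = arcsin(-0.10218483) = -5.864997°

-5.8650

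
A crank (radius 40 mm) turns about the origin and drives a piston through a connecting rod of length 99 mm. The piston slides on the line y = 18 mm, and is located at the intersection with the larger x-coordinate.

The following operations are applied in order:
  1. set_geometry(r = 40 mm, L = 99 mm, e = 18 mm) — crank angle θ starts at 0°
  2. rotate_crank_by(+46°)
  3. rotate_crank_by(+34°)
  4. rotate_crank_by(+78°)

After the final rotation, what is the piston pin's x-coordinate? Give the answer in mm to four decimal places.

61.8667

set_geometry: r = 40 mm, L = 99 mm, e = 18 mm; θ ← 0°
rotate_crank_by(+46°): θ ← 0° +46° = 46°
rotate_crank_by(+34°): θ ← 46° +34° = 80°
rotate_crank_by(+78°): θ ← 80° +78° = 158°
crank pin P = (r cos θ, r sin θ) = (-37.087354, 14.984264)
h = r sin θ − e = 14.984264 − 18 = -3.015736
x = r cos θ + √(L² − h²) = -37.087354 + √(9801.0 − 9.0947) = -37.087354 + 98.954057 = 61.866703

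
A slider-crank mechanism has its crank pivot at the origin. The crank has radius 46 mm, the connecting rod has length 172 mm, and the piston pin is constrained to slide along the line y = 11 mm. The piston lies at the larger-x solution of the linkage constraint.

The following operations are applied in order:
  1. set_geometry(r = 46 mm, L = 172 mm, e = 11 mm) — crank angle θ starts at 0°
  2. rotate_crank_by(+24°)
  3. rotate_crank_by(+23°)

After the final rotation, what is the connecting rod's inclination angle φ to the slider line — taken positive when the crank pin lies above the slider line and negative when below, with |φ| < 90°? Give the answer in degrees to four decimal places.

set_geometry: r = 46 mm, L = 172 mm, e = 11 mm; θ ← 0°
rotate_crank_by(+24°): θ ← 0° +24° = 24°
rotate_crank_by(+23°): θ ← 24° +23° = 47°
crank pin P = (r cos θ, r sin θ) = (31.371925, 33.642270)
h = r sin θ − e = 33.642270 − 11 = 22.642270
sin φ = h / L = 22.642270 / 172 = 0.13164111
φ = arcsin(0.13164111) = 7.564436°

7.5644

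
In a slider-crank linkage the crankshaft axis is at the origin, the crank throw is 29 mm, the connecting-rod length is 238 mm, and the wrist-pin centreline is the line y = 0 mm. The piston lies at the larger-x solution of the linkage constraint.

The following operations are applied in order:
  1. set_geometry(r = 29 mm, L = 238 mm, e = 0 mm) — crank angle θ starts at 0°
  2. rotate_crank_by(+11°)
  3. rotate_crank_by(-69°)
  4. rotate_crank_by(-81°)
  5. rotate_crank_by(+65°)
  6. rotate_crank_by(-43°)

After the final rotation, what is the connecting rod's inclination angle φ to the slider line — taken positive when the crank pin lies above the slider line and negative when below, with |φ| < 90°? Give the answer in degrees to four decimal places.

set_geometry: r = 29 mm, L = 238 mm, e = 0 mm; θ ← 0°
rotate_crank_by(+11°): θ ← 0° +11° = 11°
rotate_crank_by(-69°): θ ← 11° -69° = -58°
rotate_crank_by(-81°): θ ← -58° -81° = -139°
rotate_crank_by(+65°): θ ← -139° +65° = -74°
rotate_crank_by(-43°): θ ← -74° -43° = -117°
crank pin P = (r cos θ, r sin θ) = (-13.165724, -25.839189)
h = r sin θ − e = -25.839189 − 0 = -25.839189
sin φ = h / L = -25.839189 / 238 = -0.10856802
φ = arcsin(-0.10856802) = -6.232775°

-6.2328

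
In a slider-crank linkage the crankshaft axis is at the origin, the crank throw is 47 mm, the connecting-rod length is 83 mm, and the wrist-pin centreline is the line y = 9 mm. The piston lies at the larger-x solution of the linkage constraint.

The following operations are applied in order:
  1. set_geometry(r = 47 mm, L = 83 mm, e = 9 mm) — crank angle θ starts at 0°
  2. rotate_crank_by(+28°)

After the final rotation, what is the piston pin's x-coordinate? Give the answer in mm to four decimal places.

123.4638

set_geometry: r = 47 mm, L = 83 mm, e = 9 mm; θ ← 0°
rotate_crank_by(+28°): θ ← 0° +28° = 28°
crank pin P = (r cos θ, r sin θ) = (41.498537, 22.065163)
h = r sin θ − e = 22.065163 − 9 = 13.065163
x = r cos θ + √(L² − h²) = 41.498537 + √(6889.0 − 170.6985) = 41.498537 + 81.965246 = 123.463783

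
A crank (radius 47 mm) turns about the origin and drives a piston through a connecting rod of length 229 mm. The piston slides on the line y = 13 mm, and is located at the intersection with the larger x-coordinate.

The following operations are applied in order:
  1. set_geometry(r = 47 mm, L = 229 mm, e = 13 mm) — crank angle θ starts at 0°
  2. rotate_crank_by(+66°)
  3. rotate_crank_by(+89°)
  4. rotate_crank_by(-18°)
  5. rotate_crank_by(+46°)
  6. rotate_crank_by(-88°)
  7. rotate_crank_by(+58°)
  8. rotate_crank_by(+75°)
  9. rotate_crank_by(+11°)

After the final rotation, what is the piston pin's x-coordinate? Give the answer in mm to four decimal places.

set_geometry: r = 47 mm, L = 229 mm, e = 13 mm; θ ← 0°
rotate_crank_by(+66°): θ ← 0° +66° = 66°
rotate_crank_by(+89°): θ ← 66° +89° = 155°
rotate_crank_by(-18°): θ ← 155° -18° = 137°
rotate_crank_by(+46°): θ ← 137° +46° = 183°
rotate_crank_by(-88°): θ ← 183° -88° = 95°
rotate_crank_by(+58°): θ ← 95° +58° = 153°
rotate_crank_by(+75°): θ ← 153° +75° = 228°
rotate_crank_by(+11°): θ ← 228° +11° = 239°
crank pin P = (r cos θ, r sin θ) = (-24.206790, -40.286863)
h = r sin θ − e = -40.286863 − 13 = -53.286863
x = r cos θ + √(L² − h²) = -24.206790 + √(52441.0 − 2839.4898) = -24.206790 + 222.713965 = 198.507176

198.5072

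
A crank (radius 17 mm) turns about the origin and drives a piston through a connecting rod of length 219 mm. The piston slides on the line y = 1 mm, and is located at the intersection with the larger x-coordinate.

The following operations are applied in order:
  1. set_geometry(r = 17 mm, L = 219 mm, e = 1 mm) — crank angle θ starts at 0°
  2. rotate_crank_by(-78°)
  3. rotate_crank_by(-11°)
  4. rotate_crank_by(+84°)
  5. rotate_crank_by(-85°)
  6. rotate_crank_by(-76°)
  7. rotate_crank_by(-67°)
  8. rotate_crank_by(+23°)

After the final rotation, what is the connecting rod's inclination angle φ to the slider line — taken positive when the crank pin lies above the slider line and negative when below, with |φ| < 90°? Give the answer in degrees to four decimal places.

set_geometry: r = 17 mm, L = 219 mm, e = 1 mm; θ ← 0°
rotate_crank_by(-78°): θ ← 0° -78° = -78°
rotate_crank_by(-11°): θ ← -78° -11° = -89°
rotate_crank_by(+84°): θ ← -89° +84° = -5°
rotate_crank_by(-85°): θ ← -5° -85° = -90°
rotate_crank_by(-76°): θ ← -90° -76° = -166°
rotate_crank_by(-67°): θ ← -166° -67° = -233°
rotate_crank_by(+23°): θ ← -233° +23° = -210°
crank pin P = (r cos θ, r sin θ) = (-14.722432, 8.500000)
h = r sin θ − e = 8.500000 − 1 = 7.500000
sin φ = h / L = 7.500000 / 219 = 0.03424658
φ = arcsin(0.03424658) = 1.962568°

1.9626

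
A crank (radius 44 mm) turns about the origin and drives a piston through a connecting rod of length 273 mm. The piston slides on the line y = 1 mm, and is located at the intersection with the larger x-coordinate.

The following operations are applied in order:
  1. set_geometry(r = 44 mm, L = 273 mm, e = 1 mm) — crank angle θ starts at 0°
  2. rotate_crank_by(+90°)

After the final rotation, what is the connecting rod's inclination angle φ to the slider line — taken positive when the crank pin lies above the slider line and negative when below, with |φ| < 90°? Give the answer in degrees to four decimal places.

set_geometry: r = 44 mm, L = 273 mm, e = 1 mm; θ ← 0°
rotate_crank_by(+90°): θ ← 0° +90° = 90°
crank pin P = (r cos θ, r sin θ) = (0.000000, 44.000000)
h = r sin θ − e = 44.000000 − 1 = 43.000000
sin φ = h / L = 43.000000 / 273 = 0.15750916
φ = arcsin(0.15750916) = 9.062348°

9.0623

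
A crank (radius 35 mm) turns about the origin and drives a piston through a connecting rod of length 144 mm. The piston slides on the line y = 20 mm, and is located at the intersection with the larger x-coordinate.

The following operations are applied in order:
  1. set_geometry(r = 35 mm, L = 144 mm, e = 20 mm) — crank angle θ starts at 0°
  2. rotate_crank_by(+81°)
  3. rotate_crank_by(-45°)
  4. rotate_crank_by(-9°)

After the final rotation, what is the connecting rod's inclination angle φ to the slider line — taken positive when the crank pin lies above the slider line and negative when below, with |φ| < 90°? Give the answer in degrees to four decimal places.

set_geometry: r = 35 mm, L = 144 mm, e = 20 mm; θ ← 0°
rotate_crank_by(+81°): θ ← 0° +81° = 81°
rotate_crank_by(-45°): θ ← 81° -45° = 36°
rotate_crank_by(-9°): θ ← 36° -9° = 27°
crank pin P = (r cos θ, r sin θ) = (31.185228, 15.889667)
h = r sin θ − e = 15.889667 − 20 = -4.110333
sin φ = h / L = -4.110333 / 144 = -0.02854398
φ = arcsin(-0.02854398) = -1.635672°

-1.6357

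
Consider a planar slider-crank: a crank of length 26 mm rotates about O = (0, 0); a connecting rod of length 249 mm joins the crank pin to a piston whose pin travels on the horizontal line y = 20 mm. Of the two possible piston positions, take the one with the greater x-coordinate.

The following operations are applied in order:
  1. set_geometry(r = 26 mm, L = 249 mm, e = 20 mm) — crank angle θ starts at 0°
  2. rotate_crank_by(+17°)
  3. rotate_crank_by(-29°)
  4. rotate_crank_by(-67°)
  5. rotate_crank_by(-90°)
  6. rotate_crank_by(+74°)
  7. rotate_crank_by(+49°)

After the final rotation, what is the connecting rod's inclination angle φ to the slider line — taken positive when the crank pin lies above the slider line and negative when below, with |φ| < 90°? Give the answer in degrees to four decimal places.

set_geometry: r = 26 mm, L = 249 mm, e = 20 mm; θ ← 0°
rotate_crank_by(+17°): θ ← 0° +17° = 17°
rotate_crank_by(-29°): θ ← 17° -29° = -12°
rotate_crank_by(-67°): θ ← -12° -67° = -79°
rotate_crank_by(-90°): θ ← -79° -90° = -169°
rotate_crank_by(+74°): θ ← -169° +74° = -95°
rotate_crank_by(+49°): θ ← -95° +49° = -46°
crank pin P = (r cos θ, r sin θ) = (18.061118, -18.702835)
h = r sin θ − e = -18.702835 − 20 = -38.702835
sin φ = h / L = -38.702835 / 249 = -0.15543307
φ = arcsin(-0.15543307) = -8.941914°

-8.9419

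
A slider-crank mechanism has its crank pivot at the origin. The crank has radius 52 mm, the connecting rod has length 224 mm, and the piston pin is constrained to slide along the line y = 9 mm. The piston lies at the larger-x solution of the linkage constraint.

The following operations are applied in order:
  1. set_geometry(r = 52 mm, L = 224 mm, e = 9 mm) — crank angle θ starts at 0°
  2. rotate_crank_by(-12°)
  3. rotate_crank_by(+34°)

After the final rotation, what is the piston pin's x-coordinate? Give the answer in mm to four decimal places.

271.9683

set_geometry: r = 52 mm, L = 224 mm, e = 9 mm; θ ← 0°
rotate_crank_by(-12°): θ ← 0° -12° = -12°
rotate_crank_by(+34°): θ ← -12° +34° = 22°
crank pin P = (r cos θ, r sin θ) = (48.213560, 19.479543)
h = r sin θ − e = 19.479543 − 9 = 10.479543
x = r cos θ + √(L² − h²) = 48.213560 + √(50176.0 − 109.8208) = 48.213560 + 223.754730 = 271.968290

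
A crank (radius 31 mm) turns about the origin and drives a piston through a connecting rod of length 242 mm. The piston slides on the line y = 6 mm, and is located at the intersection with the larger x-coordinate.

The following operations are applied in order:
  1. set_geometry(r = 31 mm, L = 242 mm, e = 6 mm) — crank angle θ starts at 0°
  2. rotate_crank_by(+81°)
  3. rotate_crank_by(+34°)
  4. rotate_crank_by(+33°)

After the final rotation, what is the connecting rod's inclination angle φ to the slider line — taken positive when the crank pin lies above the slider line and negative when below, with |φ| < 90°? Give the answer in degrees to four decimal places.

2.4696

set_geometry: r = 31 mm, L = 242 mm, e = 6 mm; θ ← 0°
rotate_crank_by(+81°): θ ← 0° +81° = 81°
rotate_crank_by(+34°): θ ← 81° +34° = 115°
rotate_crank_by(+33°): θ ← 115° +33° = 148°
crank pin P = (r cos θ, r sin θ) = (-26.289491, 16.427497)
h = r sin θ − e = 16.427497 − 6 = 10.427497
sin φ = h / L = 10.427497 / 242 = 0.04308883
φ = arcsin(0.04308883) = 2.469573°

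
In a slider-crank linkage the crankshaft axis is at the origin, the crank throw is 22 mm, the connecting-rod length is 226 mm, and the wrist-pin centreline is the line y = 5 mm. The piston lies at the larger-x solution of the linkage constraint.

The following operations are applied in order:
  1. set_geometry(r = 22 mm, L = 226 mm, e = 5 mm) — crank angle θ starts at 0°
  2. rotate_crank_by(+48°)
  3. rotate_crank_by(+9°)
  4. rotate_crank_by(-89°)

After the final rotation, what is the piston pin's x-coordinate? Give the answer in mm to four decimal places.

set_geometry: r = 22 mm, L = 226 mm, e = 5 mm; θ ← 0°
rotate_crank_by(+48°): θ ← 0° +48° = 48°
rotate_crank_by(+9°): θ ← 48° +9° = 57°
rotate_crank_by(-89°): θ ← 57° -89° = -32°
crank pin P = (r cos θ, r sin θ) = (18.657058, -11.658224)
h = r sin θ − e = -11.658224 − 5 = -16.658224
x = r cos θ + √(L² − h²) = 18.657058 + √(51076.0 − 277.4964) = 18.657058 + 225.385234 = 244.042292

244.0423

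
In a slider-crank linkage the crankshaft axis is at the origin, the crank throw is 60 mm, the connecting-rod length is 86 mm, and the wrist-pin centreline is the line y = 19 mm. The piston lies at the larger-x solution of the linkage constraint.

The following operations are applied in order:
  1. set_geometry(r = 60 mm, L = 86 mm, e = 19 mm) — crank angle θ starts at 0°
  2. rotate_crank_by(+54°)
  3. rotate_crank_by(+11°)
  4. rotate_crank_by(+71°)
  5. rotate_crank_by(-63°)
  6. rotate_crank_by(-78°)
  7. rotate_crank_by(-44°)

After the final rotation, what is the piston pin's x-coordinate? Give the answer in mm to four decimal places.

96.4928

set_geometry: r = 60 mm, L = 86 mm, e = 19 mm; θ ← 0°
rotate_crank_by(+54°): θ ← 0° +54° = 54°
rotate_crank_by(+11°): θ ← 54° +11° = 65°
rotate_crank_by(+71°): θ ← 65° +71° = 136°
rotate_crank_by(-63°): θ ← 136° -63° = 73°
rotate_crank_by(-78°): θ ← 73° -78° = -5°
rotate_crank_by(-44°): θ ← -5° -44° = -49°
crank pin P = (r cos θ, r sin θ) = (39.363542, -45.282575)
h = r sin θ − e = -45.282575 − 19 = -64.282575
x = r cos θ + √(L² − h²) = 39.363542 + √(7396.0 − 4132.2494) = 39.363542 + 57.129244 = 96.492786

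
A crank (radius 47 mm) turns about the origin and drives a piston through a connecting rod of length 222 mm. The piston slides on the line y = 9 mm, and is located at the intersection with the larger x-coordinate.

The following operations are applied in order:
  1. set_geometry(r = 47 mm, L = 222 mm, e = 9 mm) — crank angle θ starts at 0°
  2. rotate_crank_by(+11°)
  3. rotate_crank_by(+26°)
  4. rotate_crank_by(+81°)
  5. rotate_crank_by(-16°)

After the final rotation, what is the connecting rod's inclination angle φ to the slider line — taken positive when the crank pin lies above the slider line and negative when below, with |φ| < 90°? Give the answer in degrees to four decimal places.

set_geometry: r = 47 mm, L = 222 mm, e = 9 mm; θ ← 0°
rotate_crank_by(+11°): θ ← 0° +11° = 11°
rotate_crank_by(+26°): θ ← 11° +26° = 37°
rotate_crank_by(+81°): θ ← 37° +81° = 118°
rotate_crank_by(-16°): θ ← 118° -16° = 102°
crank pin P = (r cos θ, r sin θ) = (-9.771849, 45.972937)
h = r sin θ − e = 45.972937 − 9 = 36.972937
sin φ = h / L = 36.972937 / 222 = 0.16654476
φ = arcsin(0.16654476) = 9.586985°

9.5870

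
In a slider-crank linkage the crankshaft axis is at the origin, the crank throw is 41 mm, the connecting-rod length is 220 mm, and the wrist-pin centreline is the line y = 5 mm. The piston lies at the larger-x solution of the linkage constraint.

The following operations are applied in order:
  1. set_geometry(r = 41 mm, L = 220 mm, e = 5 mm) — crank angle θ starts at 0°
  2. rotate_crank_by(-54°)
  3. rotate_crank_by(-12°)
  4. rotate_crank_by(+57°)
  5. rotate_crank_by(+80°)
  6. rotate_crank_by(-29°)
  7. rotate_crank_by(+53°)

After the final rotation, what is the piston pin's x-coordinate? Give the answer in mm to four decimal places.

213.4870

set_geometry: r = 41 mm, L = 220 mm, e = 5 mm; θ ← 0°
rotate_crank_by(-54°): θ ← 0° -54° = -54°
rotate_crank_by(-12°): θ ← -54° -12° = -66°
rotate_crank_by(+57°): θ ← -66° +57° = -9°
rotate_crank_by(+80°): θ ← -9° +80° = 71°
rotate_crank_by(-29°): θ ← 71° -29° = 42°
rotate_crank_by(+53°): θ ← 42° +53° = 95°
crank pin P = (r cos θ, r sin θ) = (-3.573385, 40.843983)
h = r sin θ − e = 40.843983 − 5 = 35.843983
x = r cos θ + √(L² − h²) = -3.573385 + √(48400.0 − 1284.7911) = -3.573385 + 217.060381 = 213.486995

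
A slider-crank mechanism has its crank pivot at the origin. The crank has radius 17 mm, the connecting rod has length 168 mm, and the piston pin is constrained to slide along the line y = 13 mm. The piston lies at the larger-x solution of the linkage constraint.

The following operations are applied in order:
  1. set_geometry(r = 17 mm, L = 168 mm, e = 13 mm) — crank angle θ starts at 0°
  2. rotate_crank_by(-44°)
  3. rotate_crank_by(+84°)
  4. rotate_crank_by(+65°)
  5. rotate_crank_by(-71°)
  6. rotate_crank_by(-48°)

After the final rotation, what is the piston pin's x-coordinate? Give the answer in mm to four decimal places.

183.6212

set_geometry: r = 17 mm, L = 168 mm, e = 13 mm; θ ← 0°
rotate_crank_by(-44°): θ ← 0° -44° = -44°
rotate_crank_by(+84°): θ ← -44° +84° = 40°
rotate_crank_by(+65°): θ ← 40° +65° = 105°
rotate_crank_by(-71°): θ ← 105° -71° = 34°
rotate_crank_by(-48°): θ ← 34° -48° = -14°
crank pin P = (r cos θ, r sin θ) = (16.495027, -4.112672)
h = r sin θ − e = -4.112672 − 13 = -17.112672
x = r cos θ + √(L² − h²) = 16.495027 + √(28224.0 − 292.8436) = 16.495027 + 167.126169 = 183.621197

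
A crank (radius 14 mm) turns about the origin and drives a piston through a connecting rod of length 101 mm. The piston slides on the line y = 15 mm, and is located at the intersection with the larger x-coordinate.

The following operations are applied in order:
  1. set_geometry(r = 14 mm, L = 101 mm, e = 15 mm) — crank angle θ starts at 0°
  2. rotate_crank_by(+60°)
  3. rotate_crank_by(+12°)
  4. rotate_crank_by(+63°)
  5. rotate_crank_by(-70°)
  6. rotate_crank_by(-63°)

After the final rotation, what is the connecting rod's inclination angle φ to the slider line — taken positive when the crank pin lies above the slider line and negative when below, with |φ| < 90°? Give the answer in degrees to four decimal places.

set_geometry: r = 14 mm, L = 101 mm, e = 15 mm; θ ← 0°
rotate_crank_by(+60°): θ ← 0° +60° = 60°
rotate_crank_by(+12°): θ ← 60° +12° = 72°
rotate_crank_by(+63°): θ ← 72° +63° = 135°
rotate_crank_by(-70°): θ ← 135° -70° = 65°
rotate_crank_by(-63°): θ ← 65° -63° = 2°
crank pin P = (r cos θ, r sin θ) = (13.991472, 0.488593)
h = r sin θ − e = 0.488593 − 15 = -14.511407
sin φ = h / L = -14.511407 / 101 = -0.14367730
φ = arcsin(-0.14367730) = -8.260692°

-8.2607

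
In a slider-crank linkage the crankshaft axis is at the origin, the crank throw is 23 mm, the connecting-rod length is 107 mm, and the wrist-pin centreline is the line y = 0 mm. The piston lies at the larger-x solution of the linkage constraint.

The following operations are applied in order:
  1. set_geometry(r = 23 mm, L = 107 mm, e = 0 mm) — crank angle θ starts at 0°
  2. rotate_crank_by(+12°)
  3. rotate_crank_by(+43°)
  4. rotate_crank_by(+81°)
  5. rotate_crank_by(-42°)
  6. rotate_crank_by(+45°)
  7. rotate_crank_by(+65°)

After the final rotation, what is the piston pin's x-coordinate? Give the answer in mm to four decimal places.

set_geometry: r = 23 mm, L = 107 mm, e = 0 mm; θ ← 0°
rotate_crank_by(+12°): θ ← 0° +12° = 12°
rotate_crank_by(+43°): θ ← 12° +43° = 55°
rotate_crank_by(+81°): θ ← 55° +81° = 136°
rotate_crank_by(-42°): θ ← 136° -42° = 94°
rotate_crank_by(+45°): θ ← 94° +45° = 139°
rotate_crank_by(+65°): θ ← 139° +65° = 204°
crank pin P = (r cos θ, r sin θ) = (-21.011546, -9.354943)
h = r sin θ − e = -9.354943 − 0 = -9.354943
x = r cos θ + √(L² − h²) = -21.011546 + √(11449.0 − 87.5150) = -21.011546 + 106.590267 = 85.578722

85.5787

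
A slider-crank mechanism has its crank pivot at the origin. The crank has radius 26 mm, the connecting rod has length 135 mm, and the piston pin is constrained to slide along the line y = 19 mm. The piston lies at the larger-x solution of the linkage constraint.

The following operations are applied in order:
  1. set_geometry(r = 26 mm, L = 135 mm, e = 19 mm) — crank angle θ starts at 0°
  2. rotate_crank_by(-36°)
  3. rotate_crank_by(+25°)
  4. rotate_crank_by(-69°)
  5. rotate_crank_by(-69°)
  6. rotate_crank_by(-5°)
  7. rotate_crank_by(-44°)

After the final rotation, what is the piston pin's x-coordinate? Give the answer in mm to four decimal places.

109.8264

set_geometry: r = 26 mm, L = 135 mm, e = 19 mm; θ ← 0°
rotate_crank_by(-36°): θ ← 0° -36° = -36°
rotate_crank_by(+25°): θ ← -36° +25° = -11°
rotate_crank_by(-69°): θ ← -11° -69° = -80°
rotate_crank_by(-69°): θ ← -80° -69° = -149°
rotate_crank_by(-5°): θ ← -149° -5° = -154°
rotate_crank_by(-44°): θ ← -154° -44° = -198°
crank pin P = (r cos θ, r sin θ) = (-24.727469, 8.034442)
h = r sin θ − e = 8.034442 − 19 = -10.965558
x = r cos θ + √(L² − h²) = -24.727469 + √(18225.0 − 120.2435) = -24.727469 + 134.553917 = 109.826447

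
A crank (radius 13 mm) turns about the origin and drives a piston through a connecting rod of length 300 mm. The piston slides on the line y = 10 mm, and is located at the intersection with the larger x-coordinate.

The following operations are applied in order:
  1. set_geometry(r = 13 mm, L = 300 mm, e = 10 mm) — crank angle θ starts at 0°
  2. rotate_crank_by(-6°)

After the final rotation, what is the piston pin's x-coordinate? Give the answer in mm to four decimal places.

set_geometry: r = 13 mm, L = 300 mm, e = 10 mm; θ ← 0°
rotate_crank_by(-6°): θ ← 0° -6° = -6°
crank pin P = (r cos θ, r sin θ) = (12.928785, -1.358870)
h = r sin θ − e = -1.358870 − 10 = -11.358870
x = r cos θ + √(L² − h²) = 12.928785 + √(90000.0 − 129.0239) = 12.928785 + 299.784883 = 312.713668

312.7137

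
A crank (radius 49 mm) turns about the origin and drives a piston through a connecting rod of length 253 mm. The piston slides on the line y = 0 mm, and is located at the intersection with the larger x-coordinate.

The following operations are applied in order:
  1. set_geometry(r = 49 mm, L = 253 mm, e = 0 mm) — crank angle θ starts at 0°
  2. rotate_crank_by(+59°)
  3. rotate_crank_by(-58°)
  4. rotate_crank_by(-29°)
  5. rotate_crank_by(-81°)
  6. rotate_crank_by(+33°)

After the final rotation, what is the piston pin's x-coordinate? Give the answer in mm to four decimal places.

260.3467

set_geometry: r = 49 mm, L = 253 mm, e = 0 mm; θ ← 0°
rotate_crank_by(+59°): θ ← 0° +59° = 59°
rotate_crank_by(-58°): θ ← 59° -58° = 1°
rotate_crank_by(-29°): θ ← 1° -29° = -28°
rotate_crank_by(-81°): θ ← -28° -81° = -109°
rotate_crank_by(+33°): θ ← -109° +33° = -76°
crank pin P = (r cos θ, r sin θ) = (11.854173, -47.544491)
h = r sin θ − e = -47.544491 − 0 = -47.544491
x = r cos θ + √(L² − h²) = 11.854173 + √(64009.0 − 2260.4786) = 11.854173 + 248.492498 = 260.346671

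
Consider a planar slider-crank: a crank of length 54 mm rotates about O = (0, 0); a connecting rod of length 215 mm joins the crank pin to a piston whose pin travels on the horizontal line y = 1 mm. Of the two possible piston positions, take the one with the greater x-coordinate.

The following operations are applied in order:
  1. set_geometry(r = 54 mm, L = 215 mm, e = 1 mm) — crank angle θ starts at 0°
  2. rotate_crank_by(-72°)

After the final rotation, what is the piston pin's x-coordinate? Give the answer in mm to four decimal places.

225.2145

set_geometry: r = 54 mm, L = 215 mm, e = 1 mm; θ ← 0°
rotate_crank_by(-72°): θ ← 0° -72° = -72°
crank pin P = (r cos θ, r sin θ) = (16.686918, -51.357052)
h = r sin θ − e = -51.357052 − 1 = -52.357052
x = r cos θ + √(L² − h²) = 16.686918 + √(46225.0 − 2741.2609) = 16.686918 + 208.527550 = 225.214468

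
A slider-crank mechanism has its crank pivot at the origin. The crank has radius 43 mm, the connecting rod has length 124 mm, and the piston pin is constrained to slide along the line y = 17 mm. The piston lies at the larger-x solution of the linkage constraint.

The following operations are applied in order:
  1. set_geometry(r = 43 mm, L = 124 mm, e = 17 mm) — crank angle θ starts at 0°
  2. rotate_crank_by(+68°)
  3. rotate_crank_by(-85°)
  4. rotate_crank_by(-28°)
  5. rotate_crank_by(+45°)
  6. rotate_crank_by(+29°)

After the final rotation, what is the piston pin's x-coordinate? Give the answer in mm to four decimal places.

161.5490

set_geometry: r = 43 mm, L = 124 mm, e = 17 mm; θ ← 0°
rotate_crank_by(+68°): θ ← 0° +68° = 68°
rotate_crank_by(-85°): θ ← 68° -85° = -17°
rotate_crank_by(-28°): θ ← -17° -28° = -45°
rotate_crank_by(+45°): θ ← -45° +45° = 0°
rotate_crank_by(+29°): θ ← 0° +29° = 29°
crank pin P = (r cos θ, r sin θ) = (37.608647, 20.846814)
h = r sin θ − e = 20.846814 − 17 = 3.846814
x = r cos θ + √(L² − h²) = 37.608647 + √(15376.0 − 14.7980) = 37.608647 + 123.940316 = 161.548964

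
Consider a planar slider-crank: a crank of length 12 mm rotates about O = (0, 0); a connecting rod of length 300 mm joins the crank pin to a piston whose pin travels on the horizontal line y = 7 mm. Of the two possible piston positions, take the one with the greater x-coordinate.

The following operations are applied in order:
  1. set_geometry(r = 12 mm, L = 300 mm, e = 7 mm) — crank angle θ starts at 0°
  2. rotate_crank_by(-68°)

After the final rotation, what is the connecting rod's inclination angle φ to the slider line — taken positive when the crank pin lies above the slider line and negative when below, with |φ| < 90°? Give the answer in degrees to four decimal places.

-3.4640

set_geometry: r = 12 mm, L = 300 mm, e = 7 mm; θ ← 0°
rotate_crank_by(-68°): θ ← 0° -68° = -68°
crank pin P = (r cos θ, r sin θ) = (4.495279, -11.126206)
h = r sin θ − e = -11.126206 − 7 = -18.126206
sin φ = h / L = -18.126206 / 300 = -0.06042069
φ = arcsin(-0.06042069) = -3.463960°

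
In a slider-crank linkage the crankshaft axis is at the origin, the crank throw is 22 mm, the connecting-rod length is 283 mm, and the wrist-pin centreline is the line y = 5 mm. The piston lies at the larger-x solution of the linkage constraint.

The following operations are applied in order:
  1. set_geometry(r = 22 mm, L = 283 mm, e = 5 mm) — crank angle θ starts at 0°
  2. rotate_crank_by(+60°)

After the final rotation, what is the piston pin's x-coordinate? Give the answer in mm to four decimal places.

293.6509

set_geometry: r = 22 mm, L = 283 mm, e = 5 mm; θ ← 0°
rotate_crank_by(+60°): θ ← 0° +60° = 60°
crank pin P = (r cos θ, r sin θ) = (11.000000, 19.052559)
h = r sin θ − e = 19.052559 − 5 = 14.052559
x = r cos θ + √(L² − h²) = 11.000000 + √(80089.0 − 197.4744) = 11.000000 + 282.650890 = 293.650890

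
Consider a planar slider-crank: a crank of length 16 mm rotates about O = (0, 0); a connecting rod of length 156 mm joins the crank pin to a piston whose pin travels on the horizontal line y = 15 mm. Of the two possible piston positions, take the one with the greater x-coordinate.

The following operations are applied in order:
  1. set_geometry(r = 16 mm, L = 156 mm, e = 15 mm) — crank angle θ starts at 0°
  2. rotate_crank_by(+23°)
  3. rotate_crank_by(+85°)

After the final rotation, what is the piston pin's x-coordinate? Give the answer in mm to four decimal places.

151.0556

set_geometry: r = 16 mm, L = 156 mm, e = 15 mm; θ ← 0°
rotate_crank_by(+23°): θ ← 0° +23° = 23°
rotate_crank_by(+85°): θ ← 23° +85° = 108°
crank pin P = (r cos θ, r sin θ) = (-4.944272, 15.216904)
h = r sin θ − e = 15.216904 − 15 = 0.216904
x = r cos θ + √(L² − h²) = -4.944272 + √(24336.0 − 0.0470) = -4.944272 + 155.999849 = 151.055577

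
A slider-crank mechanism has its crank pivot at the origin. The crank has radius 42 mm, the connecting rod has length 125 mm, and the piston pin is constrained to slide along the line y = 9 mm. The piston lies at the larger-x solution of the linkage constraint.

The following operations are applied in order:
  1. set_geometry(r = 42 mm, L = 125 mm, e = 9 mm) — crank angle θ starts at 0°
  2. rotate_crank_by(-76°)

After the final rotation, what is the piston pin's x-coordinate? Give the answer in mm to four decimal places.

set_geometry: r = 42 mm, L = 125 mm, e = 9 mm; θ ← 0°
rotate_crank_by(-76°): θ ← 0° -76° = -76°
crank pin P = (r cos θ, r sin θ) = (10.160720, -40.752421)
h = r sin θ − e = -40.752421 − 9 = -49.752421
x = r cos θ + √(L² − h²) = 10.160720 + √(15625.0 − 2475.3033) = 10.160720 + 114.672127 = 124.832846

124.8328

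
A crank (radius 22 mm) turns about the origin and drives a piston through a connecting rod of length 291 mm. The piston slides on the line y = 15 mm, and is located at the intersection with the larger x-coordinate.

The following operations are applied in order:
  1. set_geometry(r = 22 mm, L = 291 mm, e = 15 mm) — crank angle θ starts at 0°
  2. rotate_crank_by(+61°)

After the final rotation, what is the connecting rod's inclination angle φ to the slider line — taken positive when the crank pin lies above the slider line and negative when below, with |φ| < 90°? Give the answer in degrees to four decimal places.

set_geometry: r = 22 mm, L = 291 mm, e = 15 mm; θ ← 0°
rotate_crank_by(+61°): θ ← 0° +61° = 61°
crank pin P = (r cos θ, r sin θ) = (10.665812, 19.241634)
h = r sin θ − e = 19.241634 − 15 = 4.241634
sin φ = h / L = 4.241634 / 291 = 0.01457606
φ = arcsin(0.01457606) = 0.835176°

0.8352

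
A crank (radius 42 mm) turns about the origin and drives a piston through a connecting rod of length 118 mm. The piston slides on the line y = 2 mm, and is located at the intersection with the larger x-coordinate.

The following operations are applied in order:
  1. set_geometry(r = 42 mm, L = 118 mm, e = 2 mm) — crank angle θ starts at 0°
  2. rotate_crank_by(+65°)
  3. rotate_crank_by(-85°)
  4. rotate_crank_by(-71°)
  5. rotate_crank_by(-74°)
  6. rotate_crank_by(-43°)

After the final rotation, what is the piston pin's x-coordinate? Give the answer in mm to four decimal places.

79.5784

set_geometry: r = 42 mm, L = 118 mm, e = 2 mm; θ ← 0°
rotate_crank_by(+65°): θ ← 0° +65° = 65°
rotate_crank_by(-85°): θ ← 65° -85° = -20°
rotate_crank_by(-71°): θ ← -20° -71° = -91°
rotate_crank_by(-74°): θ ← -91° -74° = -165°
rotate_crank_by(-43°): θ ← -165° -43° = -208°
crank pin P = (r cos θ, r sin θ) = (-37.083799, 19.717806)
h = r sin θ − e = 19.717806 − 2 = 17.717806
x = r cos θ + √(L² − h²) = -37.083799 + √(13924.0 − 313.9206) = -37.083799 + 116.662245 = 79.578446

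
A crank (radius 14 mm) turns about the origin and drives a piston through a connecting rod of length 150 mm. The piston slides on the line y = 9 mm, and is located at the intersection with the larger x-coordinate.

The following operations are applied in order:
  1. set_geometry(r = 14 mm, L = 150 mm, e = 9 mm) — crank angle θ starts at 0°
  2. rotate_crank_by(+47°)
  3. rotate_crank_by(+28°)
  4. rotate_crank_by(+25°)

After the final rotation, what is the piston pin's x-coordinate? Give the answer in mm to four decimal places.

147.4925

set_geometry: r = 14 mm, L = 150 mm, e = 9 mm; θ ← 0°
rotate_crank_by(+47°): θ ← 0° +47° = 47°
rotate_crank_by(+28°): θ ← 47° +28° = 75°
rotate_crank_by(+25°): θ ← 75° +25° = 100°
crank pin P = (r cos θ, r sin θ) = (-2.431074, 13.787309)
h = r sin θ − e = 13.787309 − 9 = 4.787309
x = r cos θ + √(L² − h²) = -2.431074 + √(22500.0 − 22.9183) = -2.431074 + 149.923586 = 147.492512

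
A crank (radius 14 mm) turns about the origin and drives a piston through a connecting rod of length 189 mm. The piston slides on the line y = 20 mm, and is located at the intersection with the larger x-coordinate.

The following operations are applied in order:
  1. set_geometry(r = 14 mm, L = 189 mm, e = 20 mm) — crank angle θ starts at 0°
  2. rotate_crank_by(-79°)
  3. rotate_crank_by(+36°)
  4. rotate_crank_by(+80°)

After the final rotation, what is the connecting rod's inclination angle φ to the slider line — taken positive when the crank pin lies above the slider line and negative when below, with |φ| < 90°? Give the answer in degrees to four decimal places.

-3.5111

set_geometry: r = 14 mm, L = 189 mm, e = 20 mm; θ ← 0°
rotate_crank_by(-79°): θ ← 0° -79° = -79°
rotate_crank_by(+36°): θ ← -79° +36° = -43°
rotate_crank_by(+80°): θ ← -43° +80° = 37°
crank pin P = (r cos θ, r sin θ) = (11.180897, 8.425410)
h = r sin θ − e = 8.425410 − 20 = -11.574590
sin φ = h / L = -11.574590 / 189 = -0.06124122
φ = arcsin(-0.06124122) = -3.511060°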